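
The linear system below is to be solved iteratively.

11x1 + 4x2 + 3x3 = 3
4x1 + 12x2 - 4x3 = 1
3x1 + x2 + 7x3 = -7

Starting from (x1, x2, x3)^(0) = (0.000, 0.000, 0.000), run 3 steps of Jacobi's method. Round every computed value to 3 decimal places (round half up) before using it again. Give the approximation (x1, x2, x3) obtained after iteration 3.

Iteration 1:
  x1 = (3 - (4)·0.000 - (3)·0.000) / (11) = 0.273
  x2 = (1 - (4)·0.000 - (-4)·0.000) / (12) = 0.083
  x3 = (-7 - (3)·0.000 - (1)·0.000) / (7) = -1.000
Iteration 2:
  x1 = (3 - (4)·0.083 - (3)·-1.000) / (11) = 0.515
  x2 = (1 - (4)·0.273 - (-4)·-1.000) / (12) = -0.341
  x3 = (-7 - (3)·0.273 - (1)·0.083) / (7) = -1.129
Iteration 3:
  x1 = (3 - (4)·-0.341 - (3)·-1.129) / (11) = 0.705
  x2 = (1 - (4)·0.515 - (-4)·-1.129) / (12) = -0.465
  x3 = (-7 - (3)·0.515 - (1)·-0.341) / (7) = -1.172

(0.705, -0.465, -1.172)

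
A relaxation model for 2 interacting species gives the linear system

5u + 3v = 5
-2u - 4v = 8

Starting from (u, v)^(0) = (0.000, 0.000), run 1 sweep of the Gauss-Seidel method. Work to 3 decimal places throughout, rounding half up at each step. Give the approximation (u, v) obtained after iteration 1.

(1.000, -2.500)

Iteration 1:
  u = (5 - (3)·0.000) / (5) = 1.000
  v = (8 - (-2)·1.000) / (-4) = -2.500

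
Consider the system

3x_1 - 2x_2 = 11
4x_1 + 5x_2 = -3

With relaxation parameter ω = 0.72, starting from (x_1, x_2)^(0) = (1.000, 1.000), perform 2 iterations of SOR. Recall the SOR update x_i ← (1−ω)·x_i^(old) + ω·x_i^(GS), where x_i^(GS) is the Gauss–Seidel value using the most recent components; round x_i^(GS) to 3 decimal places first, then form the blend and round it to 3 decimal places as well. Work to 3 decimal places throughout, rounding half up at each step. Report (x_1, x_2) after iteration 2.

(2.579, -2.508)

Iteration 1:
  x_1: GS value = (11 - (-2)·1.000) / (3) = 4.333;  x_1 ← (1−ω)·1.000 + ω·4.333 = 3.400
  x_2: GS value = (-3 - (4)·3.400) / (5) = -3.320;  x_2 ← (1−ω)·1.000 + ω·-3.320 = -2.110
Iteration 2:
  x_1: GS value = (11 - (-2)·-2.110) / (3) = 2.260;  x_1 ← (1−ω)·3.400 + ω·2.260 = 2.579
  x_2: GS value = (-3 - (4)·2.579) / (5) = -2.663;  x_2 ← (1−ω)·-2.110 + ω·-2.663 = -2.508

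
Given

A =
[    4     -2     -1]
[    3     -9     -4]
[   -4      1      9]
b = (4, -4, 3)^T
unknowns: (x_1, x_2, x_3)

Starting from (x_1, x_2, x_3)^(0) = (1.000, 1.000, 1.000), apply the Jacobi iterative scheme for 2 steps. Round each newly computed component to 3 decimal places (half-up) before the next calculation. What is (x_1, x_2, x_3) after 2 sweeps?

Iteration 1:
  x_1 = (4 - (-2)·1.000 - (-1)·1.000) / (4) = 1.750
  x_2 = (-4 - (3)·1.000 - (-4)·1.000) / (-9) = 0.333
  x_3 = (3 - (-4)·1.000 - (1)·1.000) / (9) = 0.667
Iteration 2:
  x_1 = (4 - (-2)·0.333 - (-1)·0.667) / (4) = 1.333
  x_2 = (-4 - (3)·1.750 - (-4)·0.667) / (-9) = 0.731
  x_3 = (3 - (-4)·1.750 - (1)·0.333) / (9) = 1.074

(1.333, 0.731, 1.074)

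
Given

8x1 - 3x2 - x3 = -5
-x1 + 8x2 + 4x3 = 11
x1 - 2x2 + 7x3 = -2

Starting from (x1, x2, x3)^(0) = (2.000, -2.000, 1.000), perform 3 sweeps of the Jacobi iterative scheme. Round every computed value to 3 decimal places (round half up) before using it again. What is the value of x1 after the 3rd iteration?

0.073

Iteration 1:
  x1 = (-5 - (-3)·-2.000 - (-1)·1.000) / (8) = -1.250
  x2 = (11 - (-1)·2.000 - (4)·1.000) / (8) = 1.125
  x3 = (-2 - (1)·2.000 - (-2)·-2.000) / (7) = -1.143
Iteration 2:
  x1 = (-5 - (-3)·1.125 - (-1)·-1.143) / (8) = -0.346
  x2 = (11 - (-1)·-1.250 - (4)·-1.143) / (8) = 1.790
  x3 = (-2 - (1)·-1.250 - (-2)·1.125) / (7) = 0.214
Iteration 3:
  x1 = (-5 - (-3)·1.790 - (-1)·0.214) / (8) = 0.073
  x2 = (11 - (-1)·-0.346 - (4)·0.214) / (8) = 1.225
  x3 = (-2 - (1)·-0.346 - (-2)·1.790) / (7) = 0.275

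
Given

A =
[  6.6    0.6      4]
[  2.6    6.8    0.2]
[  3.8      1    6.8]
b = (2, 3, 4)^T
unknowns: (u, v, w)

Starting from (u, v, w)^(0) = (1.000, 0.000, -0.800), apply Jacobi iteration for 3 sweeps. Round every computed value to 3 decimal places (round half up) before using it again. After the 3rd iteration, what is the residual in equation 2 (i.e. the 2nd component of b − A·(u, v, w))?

0.126

Iteration 1:
  u = (2 - (0.6)·0.000 - (4)·-0.800) / (6.6) = 0.788
  v = (3 - (2.6)·1.000 - (0.2)·-0.800) / (6.8) = 0.082
  w = (4 - (3.8)·1.000 - (1)·0.000) / (6.8) = 0.029
Iteration 2:
  u = (2 - (0.6)·0.082 - (4)·0.029) / (6.6) = 0.278
  v = (3 - (2.6)·0.788 - (0.2)·0.029) / (6.8) = 0.139
  w = (4 - (3.8)·0.788 - (1)·0.082) / (6.8) = 0.136
Iteration 3:
  u = (2 - (0.6)·0.139 - (4)·0.136) / (6.6) = 0.208
  v = (3 - (2.6)·0.278 - (0.2)·0.136) / (6.8) = 0.331
  w = (4 - (3.8)·0.278 - (1)·0.139) / (6.8) = 0.412
Residual b − A·x = (-1.219, 0.126, 0.077)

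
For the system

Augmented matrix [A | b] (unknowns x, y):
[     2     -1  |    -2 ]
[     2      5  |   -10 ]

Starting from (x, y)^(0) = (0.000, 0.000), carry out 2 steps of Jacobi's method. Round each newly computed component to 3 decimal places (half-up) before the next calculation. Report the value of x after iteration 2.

Iteration 1:
  x = (-2 - (-1)·0.000) / (2) = -1.000
  y = (-10 - (2)·0.000) / (5) = -2.000
Iteration 2:
  x = (-2 - (-1)·-2.000) / (2) = -2.000
  y = (-10 - (2)·-1.000) / (5) = -1.600

-2.000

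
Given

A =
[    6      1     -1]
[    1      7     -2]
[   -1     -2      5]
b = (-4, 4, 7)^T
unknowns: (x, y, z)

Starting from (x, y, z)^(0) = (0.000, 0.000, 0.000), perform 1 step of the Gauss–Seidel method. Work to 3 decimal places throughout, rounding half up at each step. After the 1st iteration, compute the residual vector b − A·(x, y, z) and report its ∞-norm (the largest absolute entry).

3.064

Iteration 1:
  x = (-4 - (1)·0.000 - (-1)·0.000) / (6) = -0.667
  y = (4 - (1)·-0.667 - (-2)·0.000) / (7) = 0.667
  z = (7 - (-1)·-0.667 - (-2)·0.667) / (5) = 1.533
Residual b − A·x = (0.868, 3.064, 0.002); ∞-norm = 3.064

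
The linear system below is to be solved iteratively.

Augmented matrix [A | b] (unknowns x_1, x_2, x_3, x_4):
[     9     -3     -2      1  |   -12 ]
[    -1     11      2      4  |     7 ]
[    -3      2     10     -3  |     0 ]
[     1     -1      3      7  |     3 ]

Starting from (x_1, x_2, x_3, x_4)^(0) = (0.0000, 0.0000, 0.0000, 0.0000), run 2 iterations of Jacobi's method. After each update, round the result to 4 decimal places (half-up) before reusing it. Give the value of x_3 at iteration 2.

Iteration 1:
  x_1 = (-12 - (-3)·0.0000 - (-2)·0.0000 - (1)·0.0000) / (9) = -1.3333
  x_2 = (7 - (-1)·0.0000 - (2)·0.0000 - (4)·0.0000) / (11) = 0.6364
  x_3 = (0 - (-3)·0.0000 - (2)·0.0000 - (-3)·0.0000) / (10) = 0.0000
  x_4 = (3 - (1)·0.0000 - (-1)·0.0000 - (3)·0.0000) / (7) = 0.4286
Iteration 2:
  x_1 = (-12 - (-3)·0.6364 - (-2)·0.0000 - (1)·0.4286) / (9) = -1.1688
  x_2 = (7 - (-1)·-1.3333 - (2)·0.0000 - (4)·0.4286) / (11) = 0.3593
  x_3 = (0 - (-3)·-1.3333 - (2)·0.6364 - (-3)·0.4286) / (10) = -0.3987
  x_4 = (3 - (1)·-1.3333 - (-1)·0.6364 - (3)·0.0000) / (7) = 0.7100

-0.3987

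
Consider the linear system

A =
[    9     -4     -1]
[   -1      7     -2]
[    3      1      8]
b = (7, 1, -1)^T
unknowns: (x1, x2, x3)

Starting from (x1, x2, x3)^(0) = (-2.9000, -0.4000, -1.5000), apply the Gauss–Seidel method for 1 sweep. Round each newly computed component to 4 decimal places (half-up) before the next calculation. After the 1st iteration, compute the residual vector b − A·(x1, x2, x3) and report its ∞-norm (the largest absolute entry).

2.4809

Iteration 1:
  x1 = (7 - (-4)·-0.4000 - (-1)·-1.5000) / (9) = 0.4333
  x2 = (1 - (-1)·0.4333 - (-2)·-1.5000) / (7) = -0.2238
  x3 = (-1 - (3)·0.4333 - (1)·-0.2238) / (8) = -0.2595
Residual b − A·x = (1.9456, 2.4809, -0.0001); ∞-norm = 2.4809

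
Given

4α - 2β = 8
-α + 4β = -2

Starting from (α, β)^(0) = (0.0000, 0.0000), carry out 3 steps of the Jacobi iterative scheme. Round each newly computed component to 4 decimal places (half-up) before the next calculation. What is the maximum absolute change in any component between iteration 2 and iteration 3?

0.2500

Iteration 1:
  α = (8 - (-2)·0.0000) / (4) = 2.0000
  β = (-2 - (-1)·0.0000) / (4) = -0.5000
Iteration 2:
  α = (8 - (-2)·-0.5000) / (4) = 1.7500
  β = (-2 - (-1)·2.0000) / (4) = 0.0000
Iteration 3:
  α = (8 - (-2)·0.0000) / (4) = 2.0000
  β = (-2 - (-1)·1.7500) / (4) = -0.0625
Change: (0.2500, -0.0625) → max |·| = 0.2500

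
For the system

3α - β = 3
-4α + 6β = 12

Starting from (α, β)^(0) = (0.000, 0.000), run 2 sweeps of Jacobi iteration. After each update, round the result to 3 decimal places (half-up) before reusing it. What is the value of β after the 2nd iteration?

Iteration 1:
  α = (3 - (-1)·0.000) / (3) = 1.000
  β = (12 - (-4)·0.000) / (6) = 2.000
Iteration 2:
  α = (3 - (-1)·2.000) / (3) = 1.667
  β = (12 - (-4)·1.000) / (6) = 2.667

2.667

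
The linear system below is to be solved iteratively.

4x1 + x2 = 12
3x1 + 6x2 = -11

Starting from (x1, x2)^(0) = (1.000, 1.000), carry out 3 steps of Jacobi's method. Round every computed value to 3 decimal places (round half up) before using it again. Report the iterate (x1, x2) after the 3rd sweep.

(3.802, -3.625)

Iteration 1:
  x1 = (12 - (1)·1.000) / (4) = 2.750
  x2 = (-11 - (3)·1.000) / (6) = -2.333
Iteration 2:
  x1 = (12 - (1)·-2.333) / (4) = 3.583
  x2 = (-11 - (3)·2.750) / (6) = -3.208
Iteration 3:
  x1 = (12 - (1)·-3.208) / (4) = 3.802
  x2 = (-11 - (3)·3.583) / (6) = -3.625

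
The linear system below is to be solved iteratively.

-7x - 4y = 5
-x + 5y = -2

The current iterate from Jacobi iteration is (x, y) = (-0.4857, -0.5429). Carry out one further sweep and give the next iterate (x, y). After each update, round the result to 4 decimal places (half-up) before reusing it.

One sweep:
  x = (5 - (-4)·-0.5429) / (-7) = -0.4041
  y = (-2 - (-1)·-0.4857) / (5) = -0.4971

(-0.4041, -0.4971)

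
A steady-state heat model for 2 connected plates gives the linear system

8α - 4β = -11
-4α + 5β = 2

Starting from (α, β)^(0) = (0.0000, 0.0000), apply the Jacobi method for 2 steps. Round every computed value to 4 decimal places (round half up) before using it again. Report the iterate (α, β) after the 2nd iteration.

Iteration 1:
  α = (-11 - (-4)·0.0000) / (8) = -1.3750
  β = (2 - (-4)·0.0000) / (5) = 0.4000
Iteration 2:
  α = (-11 - (-4)·0.4000) / (8) = -1.1750
  β = (2 - (-4)·-1.3750) / (5) = -0.7000

(-1.1750, -0.7000)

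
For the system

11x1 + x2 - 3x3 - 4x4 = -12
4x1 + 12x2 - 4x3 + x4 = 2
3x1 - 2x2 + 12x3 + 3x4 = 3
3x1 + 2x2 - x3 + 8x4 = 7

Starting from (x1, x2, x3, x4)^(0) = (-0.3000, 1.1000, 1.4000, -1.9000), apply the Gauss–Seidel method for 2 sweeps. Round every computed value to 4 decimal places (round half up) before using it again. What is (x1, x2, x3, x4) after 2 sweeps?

Iteration 1:
  x1 = (-12 - (1)·1.1000 - (-3)·1.4000 - (-4)·-1.9000) / (11) = -1.5000
  x2 = (2 - (4)·-1.5000 - (-4)·1.4000 - (1)·-1.9000) / (12) = 1.2917
  x3 = (3 - (3)·-1.5000 - (-2)·1.2917 - (3)·-1.9000) / (12) = 1.3153
  x4 = (7 - (3)·-1.5000 - (2)·1.2917 - (-1)·1.3153) / (8) = 1.2790
Iteration 2:
  x1 = (-12 - (1)·1.2917 - (-3)·1.3153 - (-4)·1.2790) / (11) = -0.3845
  x2 = (2 - (4)·-0.3845 - (-4)·1.3153 - (1)·1.2790) / (12) = 0.6267
  x3 = (3 - (3)·-0.3845 - (-2)·0.6267 - (3)·1.2790) / (12) = 0.1308
  x4 = (7 - (3)·-0.3845 - (2)·0.6267 - (-1)·0.1308) / (8) = 0.8789

(-0.3845, 0.6267, 0.1308, 0.8789)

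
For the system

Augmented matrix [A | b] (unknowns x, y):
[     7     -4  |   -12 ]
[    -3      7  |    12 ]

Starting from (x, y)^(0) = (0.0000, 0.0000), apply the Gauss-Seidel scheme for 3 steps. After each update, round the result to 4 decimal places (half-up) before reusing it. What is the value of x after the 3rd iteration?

-1.0174

Iteration 1:
  x = (-12 - (-4)·0.0000) / (7) = -1.7143
  y = (12 - (-3)·-1.7143) / (7) = 0.9796
Iteration 2:
  x = (-12 - (-4)·0.9796) / (7) = -1.1545
  y = (12 - (-3)·-1.1545) / (7) = 1.2195
Iteration 3:
  x = (-12 - (-4)·1.2195) / (7) = -1.0174
  y = (12 - (-3)·-1.0174) / (7) = 1.2783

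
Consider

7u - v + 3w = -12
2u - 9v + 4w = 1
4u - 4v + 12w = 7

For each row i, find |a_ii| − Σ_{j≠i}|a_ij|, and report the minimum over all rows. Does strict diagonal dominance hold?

3

row 1: |7| − (1+3) = 3
row 2: |-9| − (2+4) = 3
row 3: |12| − (4+4) = 4
minimum over rows = 3 → strictly diagonally dominant (convergence guaranteed)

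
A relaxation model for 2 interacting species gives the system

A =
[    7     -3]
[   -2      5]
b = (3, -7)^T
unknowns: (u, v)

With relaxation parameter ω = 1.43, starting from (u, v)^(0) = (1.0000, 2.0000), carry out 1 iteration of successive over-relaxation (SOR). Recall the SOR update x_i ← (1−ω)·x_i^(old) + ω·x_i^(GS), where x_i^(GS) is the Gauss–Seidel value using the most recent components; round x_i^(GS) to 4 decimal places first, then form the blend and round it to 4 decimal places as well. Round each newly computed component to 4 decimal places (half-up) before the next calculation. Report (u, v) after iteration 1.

(1.4086, -2.0563)

Iteration 1:
  u: GS value = (3 - (-3)·2.0000) / (7) = 1.2857;  u ← (1−ω)·1.0000 + ω·1.2857 = 1.4086
  v: GS value = (-7 - (-2)·1.4086) / (5) = -0.8366;  v ← (1−ω)·2.0000 + ω·-0.8366 = -2.0563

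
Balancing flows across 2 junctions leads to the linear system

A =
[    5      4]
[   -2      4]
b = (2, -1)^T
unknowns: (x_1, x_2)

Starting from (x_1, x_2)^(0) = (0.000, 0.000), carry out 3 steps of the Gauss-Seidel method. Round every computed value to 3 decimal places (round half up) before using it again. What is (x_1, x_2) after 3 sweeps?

(0.424, -0.038)

Iteration 1:
  x_1 = (2 - (4)·0.000) / (5) = 0.400
  x_2 = (-1 - (-2)·0.400) / (4) = -0.050
Iteration 2:
  x_1 = (2 - (4)·-0.050) / (5) = 0.440
  x_2 = (-1 - (-2)·0.440) / (4) = -0.030
Iteration 3:
  x_1 = (2 - (4)·-0.030) / (5) = 0.424
  x_2 = (-1 - (-2)·0.424) / (4) = -0.038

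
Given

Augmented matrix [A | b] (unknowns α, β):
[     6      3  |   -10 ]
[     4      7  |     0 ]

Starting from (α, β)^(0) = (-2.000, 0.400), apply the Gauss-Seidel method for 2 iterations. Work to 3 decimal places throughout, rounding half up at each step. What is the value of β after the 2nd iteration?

Iteration 1:
  α = (-10 - (3)·0.400) / (6) = -1.867
  β = (0 - (4)·-1.867) / (7) = 1.067
Iteration 2:
  α = (-10 - (3)·1.067) / (6) = -2.200
  β = (0 - (4)·-2.200) / (7) = 1.257

1.257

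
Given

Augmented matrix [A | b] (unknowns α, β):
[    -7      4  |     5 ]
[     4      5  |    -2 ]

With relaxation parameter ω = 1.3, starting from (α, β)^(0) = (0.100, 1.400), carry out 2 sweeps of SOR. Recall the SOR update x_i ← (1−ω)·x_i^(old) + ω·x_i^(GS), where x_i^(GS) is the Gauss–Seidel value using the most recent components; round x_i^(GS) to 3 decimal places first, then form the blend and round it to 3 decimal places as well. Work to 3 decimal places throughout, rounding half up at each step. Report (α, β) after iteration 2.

(-1.716, 1.573)

Iteration 1:
  α: GS value = (5 - (4)·1.400) / (-7) = 0.086;  α ← (1−ω)·0.100 + ω·0.086 = 0.082
  β: GS value = (-2 - (4)·0.082) / (5) = -0.466;  β ← (1−ω)·1.400 + ω·-0.466 = -1.026
Iteration 2:
  α: GS value = (5 - (4)·-1.026) / (-7) = -1.301;  α ← (1−ω)·0.082 + ω·-1.301 = -1.716
  β: GS value = (-2 - (4)·-1.716) / (5) = 0.973;  β ← (1−ω)·-1.026 + ω·0.973 = 1.573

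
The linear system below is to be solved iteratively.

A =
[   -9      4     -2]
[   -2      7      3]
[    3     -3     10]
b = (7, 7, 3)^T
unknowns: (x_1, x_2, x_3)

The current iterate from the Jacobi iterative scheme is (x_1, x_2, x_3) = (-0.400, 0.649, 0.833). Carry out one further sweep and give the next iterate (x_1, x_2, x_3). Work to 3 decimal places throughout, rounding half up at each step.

One sweep:
  x_1 = (7 - (4)·0.649 - (-2)·0.833) / (-9) = -0.674
  x_2 = (7 - (-2)·-0.400 - (3)·0.833) / (7) = 0.529
  x_3 = (3 - (3)·-0.400 - (-3)·0.649) / (10) = 0.615

(-0.674, 0.529, 0.615)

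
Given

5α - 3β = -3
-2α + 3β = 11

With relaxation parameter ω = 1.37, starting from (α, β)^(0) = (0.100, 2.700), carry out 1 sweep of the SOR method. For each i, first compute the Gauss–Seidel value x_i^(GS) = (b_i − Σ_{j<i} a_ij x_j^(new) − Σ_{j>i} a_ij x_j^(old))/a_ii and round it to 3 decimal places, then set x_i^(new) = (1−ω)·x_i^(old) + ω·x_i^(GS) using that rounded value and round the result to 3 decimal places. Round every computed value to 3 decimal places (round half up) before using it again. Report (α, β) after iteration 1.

(1.360, 5.266)

Iteration 1:
  α: GS value = (-3 - (-3)·2.700) / (5) = 1.020;  α ← (1−ω)·0.100 + ω·1.020 = 1.360
  β: GS value = (11 - (-2)·1.360) / (3) = 4.573;  β ← (1−ω)·2.700 + ω·4.573 = 5.266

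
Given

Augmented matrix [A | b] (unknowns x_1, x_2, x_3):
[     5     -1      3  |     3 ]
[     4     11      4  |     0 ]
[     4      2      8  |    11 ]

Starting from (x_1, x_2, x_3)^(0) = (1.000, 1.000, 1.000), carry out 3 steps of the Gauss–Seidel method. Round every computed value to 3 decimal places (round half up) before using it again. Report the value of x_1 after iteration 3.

-0.456

Iteration 1:
  x_1 = (3 - (-1)·1.000 - (3)·1.000) / (5) = 0.200
  x_2 = (0 - (4)·0.200 - (4)·1.000) / (11) = -0.436
  x_3 = (11 - (4)·0.200 - (2)·-0.436) / (8) = 1.384
Iteration 2:
  x_1 = (3 - (-1)·-0.436 - (3)·1.384) / (5) = -0.318
  x_2 = (0 - (4)·-0.318 - (4)·1.384) / (11) = -0.388
  x_3 = (11 - (4)·-0.318 - (2)·-0.388) / (8) = 1.631
Iteration 3:
  x_1 = (3 - (-1)·-0.388 - (3)·1.631) / (5) = -0.456
  x_2 = (0 - (4)·-0.456 - (4)·1.631) / (11) = -0.427
  x_3 = (11 - (4)·-0.456 - (2)·-0.427) / (8) = 1.710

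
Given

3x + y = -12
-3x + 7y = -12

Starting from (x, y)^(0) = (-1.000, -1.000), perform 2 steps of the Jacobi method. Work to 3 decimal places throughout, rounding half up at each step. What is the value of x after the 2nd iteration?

Iteration 1:
  x = (-12 - (1)·-1.000) / (3) = -3.667
  y = (-12 - (-3)·-1.000) / (7) = -2.143
Iteration 2:
  x = (-12 - (1)·-2.143) / (3) = -3.286
  y = (-12 - (-3)·-3.667) / (7) = -3.286

-3.286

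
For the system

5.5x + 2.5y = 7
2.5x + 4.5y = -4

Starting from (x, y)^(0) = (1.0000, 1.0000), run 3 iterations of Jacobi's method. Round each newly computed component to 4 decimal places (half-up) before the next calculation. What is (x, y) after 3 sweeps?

(1.8834, -1.9607)

Iteration 1:
  x = (7 - (2.5)·1.0000) / (5.5) = 0.8182
  y = (-4 - (2.5)·1.0000) / (4.5) = -1.4444
Iteration 2:
  x = (7 - (2.5)·-1.4444) / (5.5) = 1.9293
  y = (-4 - (2.5)·0.8182) / (4.5) = -1.3434
Iteration 3:
  x = (7 - (2.5)·-1.3434) / (5.5) = 1.8834
  y = (-4 - (2.5)·1.9293) / (4.5) = -1.9607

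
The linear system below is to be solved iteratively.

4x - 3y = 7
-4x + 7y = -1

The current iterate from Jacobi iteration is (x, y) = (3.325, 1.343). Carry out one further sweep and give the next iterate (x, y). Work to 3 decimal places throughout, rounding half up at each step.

One sweep:
  x = (7 - (-3)·1.343) / (4) = 2.757
  y = (-1 - (-4)·3.325) / (7) = 1.757

(2.757, 1.757)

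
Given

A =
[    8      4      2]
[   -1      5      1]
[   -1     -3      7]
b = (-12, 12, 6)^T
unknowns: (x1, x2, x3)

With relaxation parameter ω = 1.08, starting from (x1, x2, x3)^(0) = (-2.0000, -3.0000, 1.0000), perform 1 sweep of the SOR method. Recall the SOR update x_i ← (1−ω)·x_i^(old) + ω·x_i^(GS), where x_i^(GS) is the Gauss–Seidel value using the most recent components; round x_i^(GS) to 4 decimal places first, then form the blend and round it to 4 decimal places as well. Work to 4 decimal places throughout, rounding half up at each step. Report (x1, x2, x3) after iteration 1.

(-0.1100, 2.5922, 2.0286)

Iteration 1:
  x1: GS value = (-12 - (4)·-3.0000 - (2)·1.0000) / (8) = -0.2500;  x1 ← (1−ω)·-2.0000 + ω·-0.2500 = -0.1100
  x2: GS value = (12 - (-1)·-0.1100 - (1)·1.0000) / (5) = 2.1780;  x2 ← (1−ω)·-3.0000 + ω·2.1780 = 2.5922
  x3: GS value = (6 - (-1)·-0.1100 - (-3)·2.5922) / (7) = 1.9524;  x3 ← (1−ω)·1.0000 + ω·1.9524 = 2.0286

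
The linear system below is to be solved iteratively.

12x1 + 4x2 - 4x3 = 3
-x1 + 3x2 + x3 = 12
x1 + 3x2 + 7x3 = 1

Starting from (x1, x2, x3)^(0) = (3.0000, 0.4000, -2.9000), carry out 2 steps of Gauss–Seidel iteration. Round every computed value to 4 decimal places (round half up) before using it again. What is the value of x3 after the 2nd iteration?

-1.2798

Iteration 1:
  x1 = (3 - (4)·0.4000 - (-4)·-2.9000) / (12) = -0.8500
  x2 = (12 - (-1)·-0.8500 - (1)·-2.9000) / (3) = 4.6833
  x3 = (1 - (1)·-0.8500 - (3)·4.6833) / (7) = -1.7428
Iteration 2:
  x1 = (3 - (4)·4.6833 - (-4)·-1.7428) / (12) = -1.8920
  x2 = (12 - (-1)·-1.8920 - (1)·-1.7428) / (3) = 3.9503
  x3 = (1 - (1)·-1.8920 - (3)·3.9503) / (7) = -1.2798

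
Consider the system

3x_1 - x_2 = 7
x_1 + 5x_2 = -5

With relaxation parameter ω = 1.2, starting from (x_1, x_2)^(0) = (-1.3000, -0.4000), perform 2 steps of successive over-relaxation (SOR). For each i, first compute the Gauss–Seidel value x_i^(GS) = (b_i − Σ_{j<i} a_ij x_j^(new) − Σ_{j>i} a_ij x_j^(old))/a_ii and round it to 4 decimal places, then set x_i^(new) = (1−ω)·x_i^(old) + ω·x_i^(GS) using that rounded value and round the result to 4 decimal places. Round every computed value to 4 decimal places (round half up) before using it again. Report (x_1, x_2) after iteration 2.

Iteration 1:
  x_1: GS value = (7 - (-1)·-0.4000) / (3) = 2.2000;  x_1 ← (1−ω)·-1.3000 + ω·2.2000 = 2.9000
  x_2: GS value = (-5 - (1)·2.9000) / (5) = -1.5800;  x_2 ← (1−ω)·-0.4000 + ω·-1.5800 = -1.8160
Iteration 2:
  x_1: GS value = (7 - (-1)·-1.8160) / (3) = 1.7280;  x_1 ← (1−ω)·2.9000 + ω·1.7280 = 1.4936
  x_2: GS value = (-5 - (1)·1.4936) / (5) = -1.2987;  x_2 ← (1−ω)·-1.8160 + ω·-1.2987 = -1.1952

(1.4936, -1.1952)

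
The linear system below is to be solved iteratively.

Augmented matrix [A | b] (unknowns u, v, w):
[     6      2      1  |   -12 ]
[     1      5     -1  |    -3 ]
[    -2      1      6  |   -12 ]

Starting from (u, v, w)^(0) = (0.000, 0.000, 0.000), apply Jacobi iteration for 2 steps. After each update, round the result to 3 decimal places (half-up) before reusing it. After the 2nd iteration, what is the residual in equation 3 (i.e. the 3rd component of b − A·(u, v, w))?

1.068

Iteration 1:
  u = (-12 - (2)·0.000 - (1)·0.000) / (6) = -2.000
  v = (-3 - (1)·0.000 - (-1)·0.000) / (5) = -0.600
  w = (-12 - (-2)·0.000 - (1)·0.000) / (6) = -2.000
Iteration 2:
  u = (-12 - (2)·-0.600 - (1)·-2.000) / (6) = -1.467
  v = (-3 - (1)·-2.000 - (-1)·-2.000) / (5) = -0.600
  w = (-12 - (-2)·-2.000 - (1)·-0.600) / (6) = -2.567
Residual b − A·x = (0.569, -1.100, 1.068)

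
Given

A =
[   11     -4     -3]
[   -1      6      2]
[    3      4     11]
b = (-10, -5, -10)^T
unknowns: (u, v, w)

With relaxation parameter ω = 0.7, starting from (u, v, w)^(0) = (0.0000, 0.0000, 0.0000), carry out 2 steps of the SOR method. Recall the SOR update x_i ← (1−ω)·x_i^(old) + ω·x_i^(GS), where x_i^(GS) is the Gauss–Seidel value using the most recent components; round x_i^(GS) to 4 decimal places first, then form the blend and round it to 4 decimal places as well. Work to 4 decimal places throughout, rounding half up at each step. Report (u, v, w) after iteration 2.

Iteration 1:
  u: GS value = (-10 - (-4)·0.0000 - (-3)·0.0000) / (11) = -0.9091;  u ← (1−ω)·0.0000 + ω·-0.9091 = -0.6364
  v: GS value = (-5 - (-1)·-0.6364 - (2)·0.0000) / (6) = -0.9394;  v ← (1−ω)·0.0000 + ω·-0.9394 = -0.6576
  w: GS value = (-10 - (3)·-0.6364 - (4)·-0.6576) / (11) = -0.4964;  w ← (1−ω)·0.0000 + ω·-0.4964 = -0.3475
Iteration 2:
  u: GS value = (-10 - (-4)·-0.6576 - (-3)·-0.3475) / (11) = -1.2430;  u ← (1−ω)·-0.6364 + ω·-1.2430 = -1.0610
  v: GS value = (-5 - (-1)·-1.0610 - (2)·-0.3475) / (6) = -0.8943;  v ← (1−ω)·-0.6576 + ω·-0.8943 = -0.8233
  w: GS value = (-10 - (3)·-1.0610 - (4)·-0.8233) / (11) = -0.3203;  w ← (1−ω)·-0.3475 + ω·-0.3203 = -0.3285

(-1.0610, -0.8233, -0.3285)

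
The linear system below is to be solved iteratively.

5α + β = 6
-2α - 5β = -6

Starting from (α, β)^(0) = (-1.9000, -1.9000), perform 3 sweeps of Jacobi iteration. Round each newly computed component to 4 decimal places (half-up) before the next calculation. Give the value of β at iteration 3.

0.8768

Iteration 1:
  α = (6 - (1)·-1.9000) / (5) = 1.5800
  β = (-6 - (-2)·-1.9000) / (-5) = 1.9600
Iteration 2:
  α = (6 - (1)·1.9600) / (5) = 0.8080
  β = (-6 - (-2)·1.5800) / (-5) = 0.5680
Iteration 3:
  α = (6 - (1)·0.5680) / (5) = 1.0864
  β = (-6 - (-2)·0.8080) / (-5) = 0.8768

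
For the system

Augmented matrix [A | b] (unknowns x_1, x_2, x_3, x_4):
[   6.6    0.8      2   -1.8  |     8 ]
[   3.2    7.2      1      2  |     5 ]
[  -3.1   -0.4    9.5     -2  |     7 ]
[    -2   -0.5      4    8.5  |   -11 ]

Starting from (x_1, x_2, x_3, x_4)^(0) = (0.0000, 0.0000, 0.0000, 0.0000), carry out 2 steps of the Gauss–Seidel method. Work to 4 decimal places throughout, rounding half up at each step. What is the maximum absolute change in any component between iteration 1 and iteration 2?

Iteration 1:
  x_1 = (8 - (0.8)·0.0000 - (2)·0.0000 - (-1.8)·0.0000) / (6.6) = 1.2121
  x_2 = (5 - (3.2)·1.2121 - (1)·0.0000 - (2)·0.0000) / (7.2) = 0.1557
  x_3 = (7 - (-3.1)·1.2121 - (-0.4)·0.1557 - (-2)·0.0000) / (9.5) = 1.1389
  x_4 = (-11 - (-2)·1.2121 - (-0.5)·0.1557 - (4)·1.1389) / (8.5) = -1.5357
Iteration 2:
  x_1 = (8 - (0.8)·0.1557 - (2)·1.1389 - (-1.8)·-1.5357) / (6.6) = 0.4293
  x_2 = (5 - (3.2)·0.4293 - (1)·1.1389 - (2)·-1.5357) / (7.2) = 0.7720
  x_3 = (7 - (-3.1)·0.4293 - (-0.4)·0.7720 - (-2)·-1.5357) / (9.5) = 0.5861
  x_4 = (-11 - (-2)·0.4293 - (-0.5)·0.7720 - (4)·0.5861) / (8.5) = -1.4235
Change: (-0.7828, 0.6163, -0.5528, 0.1122) → max |·| = 0.7828

0.7828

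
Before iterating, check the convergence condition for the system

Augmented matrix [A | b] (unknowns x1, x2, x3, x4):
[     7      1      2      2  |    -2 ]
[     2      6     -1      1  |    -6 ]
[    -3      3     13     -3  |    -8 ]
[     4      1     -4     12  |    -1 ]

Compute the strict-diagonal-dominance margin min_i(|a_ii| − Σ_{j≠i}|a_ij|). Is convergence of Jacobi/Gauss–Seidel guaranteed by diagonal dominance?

row 1: |7| − (1+2+2) = 2
row 2: |6| − (2+1+1) = 2
row 3: |13| − (3+3+3) = 4
row 4: |12| − (4+1+4) = 3
minimum over rows = 2 → strictly diagonally dominant (convergence guaranteed)

2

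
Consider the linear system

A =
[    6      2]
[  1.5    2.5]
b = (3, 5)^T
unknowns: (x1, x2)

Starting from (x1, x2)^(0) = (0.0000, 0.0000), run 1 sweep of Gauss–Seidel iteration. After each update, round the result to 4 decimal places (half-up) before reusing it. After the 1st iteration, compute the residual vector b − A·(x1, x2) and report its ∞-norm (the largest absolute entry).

3.4000

Iteration 1:
  x1 = (3 - (2)·0.0000) / (6) = 0.5000
  x2 = (5 - (1.5)·0.5000) / (2.5) = 1.7000
Residual b − A·x = (-3.4000, 0.0000); ∞-norm = 3.4000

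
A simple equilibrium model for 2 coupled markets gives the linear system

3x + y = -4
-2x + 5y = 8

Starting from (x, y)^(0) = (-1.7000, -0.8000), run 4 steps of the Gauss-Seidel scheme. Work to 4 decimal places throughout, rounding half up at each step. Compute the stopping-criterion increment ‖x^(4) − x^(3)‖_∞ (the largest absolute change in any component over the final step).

0.0117

Iteration 1:
  x = (-4 - (1)·-0.8000) / (3) = -1.0667
  y = (8 - (-2)·-1.0667) / (5) = 1.1733
Iteration 2:
  x = (-4 - (1)·1.1733) / (3) = -1.7244
  y = (8 - (-2)·-1.7244) / (5) = 0.9102
Iteration 3:
  x = (-4 - (1)·0.9102) / (3) = -1.6367
  y = (8 - (-2)·-1.6367) / (5) = 0.9453
Iteration 4:
  x = (-4 - (1)·0.9453) / (3) = -1.6484
  y = (8 - (-2)·-1.6484) / (5) = 0.9406
Change: (-0.0117, -0.0047) → max |·| = 0.0117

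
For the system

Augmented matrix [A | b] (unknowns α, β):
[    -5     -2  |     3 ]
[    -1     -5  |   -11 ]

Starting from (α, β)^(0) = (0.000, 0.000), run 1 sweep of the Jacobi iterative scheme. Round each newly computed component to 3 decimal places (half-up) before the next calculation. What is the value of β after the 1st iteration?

Iteration 1:
  α = (3 - (-2)·0.000) / (-5) = -0.600
  β = (-11 - (-1)·0.000) / (-5) = 2.200

2.200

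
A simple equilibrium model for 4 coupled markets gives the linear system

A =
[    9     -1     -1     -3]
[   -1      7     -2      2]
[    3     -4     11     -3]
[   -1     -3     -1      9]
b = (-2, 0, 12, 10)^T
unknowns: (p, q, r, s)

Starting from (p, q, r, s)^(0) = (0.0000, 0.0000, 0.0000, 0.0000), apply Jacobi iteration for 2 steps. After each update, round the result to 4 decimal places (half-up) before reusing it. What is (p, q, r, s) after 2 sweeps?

Iteration 1:
  p = (-2 - (-1)·0.0000 - (-1)·0.0000 - (-3)·0.0000) / (9) = -0.2222
  q = (0 - (-1)·0.0000 - (-2)·0.0000 - (2)·0.0000) / (7) = 0.0000
  r = (12 - (3)·0.0000 - (-4)·0.0000 - (-3)·0.0000) / (11) = 1.0909
  s = (10 - (-1)·0.0000 - (-3)·0.0000 - (-1)·0.0000) / (9) = 1.1111
Iteration 2:
  p = (-2 - (-1)·0.0000 - (-1)·1.0909 - (-3)·1.1111) / (9) = 0.2694
  q = (0 - (-1)·-0.2222 - (-2)·1.0909 - (2)·1.1111) / (7) = -0.0375
  r = (12 - (3)·-0.2222 - (-4)·0.0000 - (-3)·1.1111) / (11) = 1.4545
  s = (10 - (-1)·-0.2222 - (-3)·0.0000 - (-1)·1.0909) / (9) = 1.2076

(0.2694, -0.0375, 1.4545, 1.2076)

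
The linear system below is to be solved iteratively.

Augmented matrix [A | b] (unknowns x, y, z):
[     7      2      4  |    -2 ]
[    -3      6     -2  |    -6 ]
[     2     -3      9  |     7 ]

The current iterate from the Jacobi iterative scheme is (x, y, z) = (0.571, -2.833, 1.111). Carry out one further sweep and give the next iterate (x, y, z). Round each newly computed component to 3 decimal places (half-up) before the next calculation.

(-0.111, -0.344, -0.293)

One sweep:
  x = (-2 - (2)·-2.833 - (4)·1.111) / (7) = -0.111
  y = (-6 - (-3)·0.571 - (-2)·1.111) / (6) = -0.344
  z = (7 - (2)·0.571 - (-3)·-2.833) / (9) = -0.293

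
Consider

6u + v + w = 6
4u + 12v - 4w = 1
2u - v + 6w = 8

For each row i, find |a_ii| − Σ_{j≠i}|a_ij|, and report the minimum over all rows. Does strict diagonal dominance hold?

row 1: |6| − (1+1) = 4
row 2: |12| − (4+4) = 4
row 3: |6| − (2+1) = 3
minimum over rows = 3 → strictly diagonally dominant (convergence guaranteed)

3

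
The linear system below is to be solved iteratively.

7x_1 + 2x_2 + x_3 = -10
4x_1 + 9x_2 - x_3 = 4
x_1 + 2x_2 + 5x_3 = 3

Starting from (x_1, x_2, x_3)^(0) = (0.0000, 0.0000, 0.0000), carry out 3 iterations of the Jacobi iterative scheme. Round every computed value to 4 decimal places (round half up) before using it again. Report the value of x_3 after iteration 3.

Iteration 1:
  x_1 = (-10 - (2)·0.0000 - (1)·0.0000) / (7) = -1.4286
  x_2 = (4 - (4)·0.0000 - (-1)·0.0000) / (9) = 0.4444
  x_3 = (3 - (1)·0.0000 - (2)·0.0000) / (5) = 0.6000
Iteration 2:
  x_1 = (-10 - (2)·0.4444 - (1)·0.6000) / (7) = -1.6413
  x_2 = (4 - (4)·-1.4286 - (-1)·0.6000) / (9) = 1.1460
  x_3 = (3 - (1)·-1.4286 - (2)·0.4444) / (5) = 0.7080
Iteration 3:
  x_1 = (-10 - (2)·1.1460 - (1)·0.7080) / (7) = -1.8571
  x_2 = (4 - (4)·-1.6413 - (-1)·0.7080) / (9) = 1.2526
  x_3 = (3 - (1)·-1.6413 - (2)·1.1460) / (5) = 0.4699

0.4699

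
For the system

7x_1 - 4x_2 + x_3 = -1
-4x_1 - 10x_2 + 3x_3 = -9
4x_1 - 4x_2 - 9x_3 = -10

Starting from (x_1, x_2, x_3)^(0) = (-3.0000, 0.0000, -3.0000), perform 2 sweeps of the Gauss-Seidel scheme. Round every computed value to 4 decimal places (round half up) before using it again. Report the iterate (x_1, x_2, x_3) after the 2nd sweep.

Iteration 1:
  x_1 = (-1 - (-4)·0.0000 - (1)·-3.0000) / (7) = 0.2857
  x_2 = (-9 - (-4)·0.2857 - (3)·-3.0000) / (-10) = -0.1143
  x_3 = (-10 - (4)·0.2857 - (-4)·-0.1143) / (-9) = 1.2889
Iteration 2:
  x_1 = (-1 - (-4)·-0.1143 - (1)·1.2889) / (7) = -0.3923
  x_2 = (-9 - (-4)·-0.3923 - (3)·1.2889) / (-10) = 1.4436
  x_3 = (-10 - (4)·-0.3923 - (-4)·1.4436) / (-9) = 0.2952

(-0.3923, 1.4436, 0.2952)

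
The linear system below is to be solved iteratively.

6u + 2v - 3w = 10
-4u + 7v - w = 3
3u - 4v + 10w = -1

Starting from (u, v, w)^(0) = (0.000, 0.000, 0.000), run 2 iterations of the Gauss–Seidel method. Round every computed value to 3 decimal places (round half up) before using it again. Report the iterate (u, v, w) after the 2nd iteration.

(1.182, 1.097, -0.016)

Iteration 1:
  u = (10 - (2)·0.000 - (-3)·0.000) / (6) = 1.667
  v = (3 - (-4)·1.667 - (-1)·0.000) / (7) = 1.381
  w = (-1 - (3)·1.667 - (-4)·1.381) / (10) = -0.048
Iteration 2:
  u = (10 - (2)·1.381 - (-3)·-0.048) / (6) = 1.182
  v = (3 - (-4)·1.182 - (-1)·-0.048) / (7) = 1.097
  w = (-1 - (3)·1.182 - (-4)·1.097) / (10) = -0.016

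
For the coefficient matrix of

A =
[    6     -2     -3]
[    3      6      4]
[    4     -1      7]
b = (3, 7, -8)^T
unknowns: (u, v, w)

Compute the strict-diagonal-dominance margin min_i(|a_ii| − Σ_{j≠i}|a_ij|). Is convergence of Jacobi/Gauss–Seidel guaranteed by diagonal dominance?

row 1: |6| − (2+3) = 1
row 2: |6| − (3+4) = -1
row 3: |7| − (4+1) = 2
minimum over rows = -1 → not strictly diagonally dominant

-1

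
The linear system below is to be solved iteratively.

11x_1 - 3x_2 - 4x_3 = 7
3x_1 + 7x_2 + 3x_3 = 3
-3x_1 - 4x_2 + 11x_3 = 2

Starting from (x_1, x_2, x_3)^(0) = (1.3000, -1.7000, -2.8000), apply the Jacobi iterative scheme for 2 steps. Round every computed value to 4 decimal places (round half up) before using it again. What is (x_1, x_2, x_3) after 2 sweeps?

Iteration 1:
  x_1 = (7 - (-3)·-1.7000 - (-4)·-2.8000) / (11) = -0.8455
  x_2 = (3 - (3)·1.3000 - (3)·-2.8000) / (7) = 1.0714
  x_3 = (2 - (-3)·1.3000 - (-4)·-1.7000) / (11) = -0.0818
Iteration 2:
  x_1 = (7 - (-3)·1.0714 - (-4)·-0.0818) / (11) = 0.8988
  x_2 = (3 - (3)·-0.8455 - (3)·-0.0818) / (7) = 0.8260
  x_3 = (2 - (-3)·-0.8455 - (-4)·1.0714) / (11) = 0.3408

(0.8988, 0.8260, 0.3408)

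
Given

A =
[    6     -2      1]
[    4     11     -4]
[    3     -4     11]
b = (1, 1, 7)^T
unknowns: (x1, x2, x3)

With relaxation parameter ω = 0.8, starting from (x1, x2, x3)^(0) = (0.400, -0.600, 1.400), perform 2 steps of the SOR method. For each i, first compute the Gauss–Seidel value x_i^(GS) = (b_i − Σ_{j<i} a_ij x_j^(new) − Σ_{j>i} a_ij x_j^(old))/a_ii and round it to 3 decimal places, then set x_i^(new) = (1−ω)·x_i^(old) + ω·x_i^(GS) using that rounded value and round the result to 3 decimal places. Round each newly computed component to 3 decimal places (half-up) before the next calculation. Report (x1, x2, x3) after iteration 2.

(0.088, 0.399, 0.792)

Iteration 1:
  x1: GS value = (1 - (-2)·-0.600 - (1)·1.400) / (6) = -0.267;  x1 ← (1−ω)·0.400 + ω·-0.267 = -0.134
  x2: GS value = (1 - (4)·-0.134 - (-4)·1.400) / (11) = 0.649;  x2 ← (1−ω)·-0.600 + ω·0.649 = 0.399
  x3: GS value = (7 - (3)·-0.134 - (-4)·0.399) / (11) = 0.818;  x3 ← (1−ω)·1.400 + ω·0.818 = 0.934
Iteration 2:
  x1: GS value = (1 - (-2)·0.399 - (1)·0.934) / (6) = 0.144;  x1 ← (1−ω)·-0.134 + ω·0.144 = 0.088
  x2: GS value = (1 - (4)·0.088 - (-4)·0.934) / (11) = 0.399;  x2 ← (1−ω)·0.399 + ω·0.399 = 0.399
  x3: GS value = (7 - (3)·0.088 - (-4)·0.399) / (11) = 0.757;  x3 ← (1−ω)·0.934 + ω·0.757 = 0.792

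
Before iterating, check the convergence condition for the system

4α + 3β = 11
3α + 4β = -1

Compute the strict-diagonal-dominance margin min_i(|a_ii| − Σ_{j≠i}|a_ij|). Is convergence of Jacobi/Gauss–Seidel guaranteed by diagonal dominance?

row 1: |4| − (3) = 1
row 2: |4| − (3) = 1
minimum over rows = 1 → strictly diagonally dominant (convergence guaranteed)

1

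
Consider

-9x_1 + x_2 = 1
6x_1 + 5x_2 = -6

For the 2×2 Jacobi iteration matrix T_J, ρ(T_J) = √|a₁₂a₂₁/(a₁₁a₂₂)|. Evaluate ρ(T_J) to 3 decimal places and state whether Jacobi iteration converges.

0.365

a₁₂a₂₁/(a₁₁a₂₂) = (1)·(6) / ((-9)·(5)) = -0.133333
ρ = √|-0.133333| = √0.133333 = 0.365
ρ < 1, so Jacobi converges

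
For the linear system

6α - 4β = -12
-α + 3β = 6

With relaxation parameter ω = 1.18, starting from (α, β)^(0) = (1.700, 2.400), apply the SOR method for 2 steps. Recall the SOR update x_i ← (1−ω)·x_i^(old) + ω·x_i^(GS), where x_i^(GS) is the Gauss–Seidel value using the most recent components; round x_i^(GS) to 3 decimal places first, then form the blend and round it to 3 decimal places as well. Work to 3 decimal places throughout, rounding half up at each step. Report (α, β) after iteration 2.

Iteration 1:
  α: GS value = (-12 - (-4)·2.400) / (6) = -0.400;  α ← (1−ω)·1.700 + ω·-0.400 = -0.778
  β: GS value = (6 - (-1)·-0.778) / (3) = 1.741;  β ← (1−ω)·2.400 + ω·1.741 = 1.622
Iteration 2:
  α: GS value = (-12 - (-4)·1.622) / (6) = -0.919;  α ← (1−ω)·-0.778 + ω·-0.919 = -0.944
  β: GS value = (6 - (-1)·-0.944) / (3) = 1.685;  β ← (1−ω)·1.622 + ω·1.685 = 1.696

(-0.944, 1.696)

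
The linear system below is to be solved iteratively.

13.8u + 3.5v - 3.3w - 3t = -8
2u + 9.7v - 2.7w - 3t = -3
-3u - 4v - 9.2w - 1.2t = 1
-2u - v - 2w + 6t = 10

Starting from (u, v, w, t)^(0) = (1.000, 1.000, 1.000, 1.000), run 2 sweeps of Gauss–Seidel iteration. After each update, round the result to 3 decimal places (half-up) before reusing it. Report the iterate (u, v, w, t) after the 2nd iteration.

(-0.407, 0.166, -0.245, 1.477)

Iteration 1:
  u = (-8 - (3.5)·1.000 - (-3.3)·1.000 - (-3)·1.000) / (13.8) = -0.377
  v = (-3 - (2)·-0.377 - (-2.7)·1.000 - (-3)·1.000) / (9.7) = 0.356
  w = (1 - (-3)·-0.377 - (-4)·0.356 - (-1.2)·1.000) / (-9.2) = -0.271
  t = (10 - (-2)·-0.377 - (-1)·0.356 - (-2)·-0.271) / (6) = 1.510
Iteration 2:
  u = (-8 - (3.5)·0.356 - (-3.3)·-0.271 - (-3)·1.510) / (13.8) = -0.407
  v = (-3 - (2)·-0.407 - (-2.7)·-0.271 - (-3)·1.510) / (9.7) = 0.166
  w = (1 - (-3)·-0.407 - (-4)·0.166 - (-1.2)·1.510) / (-9.2) = -0.245
  t = (10 - (-2)·-0.407 - (-1)·0.166 - (-2)·-0.245) / (6) = 1.477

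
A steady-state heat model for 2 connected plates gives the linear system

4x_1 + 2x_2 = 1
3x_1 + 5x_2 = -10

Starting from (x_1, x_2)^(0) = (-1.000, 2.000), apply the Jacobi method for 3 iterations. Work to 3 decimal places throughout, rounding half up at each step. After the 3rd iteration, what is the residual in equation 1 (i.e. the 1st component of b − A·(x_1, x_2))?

Iteration 1:
  x_1 = (1 - (2)·2.000) / (4) = -0.750
  x_2 = (-10 - (3)·-1.000) / (5) = -1.400
Iteration 2:
  x_1 = (1 - (2)·-1.400) / (4) = 0.950
  x_2 = (-10 - (3)·-0.750) / (5) = -1.550
Iteration 3:
  x_1 = (1 - (2)·-1.550) / (4) = 1.025
  x_2 = (-10 - (3)·0.950) / (5) = -2.570
Residual b − A·x = (2.040, -0.225)

2.040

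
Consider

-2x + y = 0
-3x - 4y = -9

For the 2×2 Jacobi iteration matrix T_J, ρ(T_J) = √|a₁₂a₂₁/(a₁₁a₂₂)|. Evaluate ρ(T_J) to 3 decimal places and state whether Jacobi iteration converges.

0.612

a₁₂a₂₁/(a₁₁a₂₂) = (1)·(-3) / ((-2)·(-4)) = -0.375000
ρ = √|-0.375000| = √0.375000 = 0.612
ρ < 1, so Jacobi converges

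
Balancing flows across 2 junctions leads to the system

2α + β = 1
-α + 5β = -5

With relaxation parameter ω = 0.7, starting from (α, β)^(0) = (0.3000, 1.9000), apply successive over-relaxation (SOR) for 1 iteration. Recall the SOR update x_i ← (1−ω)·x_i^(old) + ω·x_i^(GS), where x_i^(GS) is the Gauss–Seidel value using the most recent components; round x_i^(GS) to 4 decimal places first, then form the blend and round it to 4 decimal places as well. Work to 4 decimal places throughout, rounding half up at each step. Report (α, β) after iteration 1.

Iteration 1:
  α: GS value = (1 - (1)·1.9000) / (2) = -0.4500;  α ← (1−ω)·0.3000 + ω·-0.4500 = -0.2250
  β: GS value = (-5 - (-1)·-0.2250) / (5) = -1.0450;  β ← (1−ω)·1.9000 + ω·-1.0450 = -0.1615

(-0.2250, -0.1615)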